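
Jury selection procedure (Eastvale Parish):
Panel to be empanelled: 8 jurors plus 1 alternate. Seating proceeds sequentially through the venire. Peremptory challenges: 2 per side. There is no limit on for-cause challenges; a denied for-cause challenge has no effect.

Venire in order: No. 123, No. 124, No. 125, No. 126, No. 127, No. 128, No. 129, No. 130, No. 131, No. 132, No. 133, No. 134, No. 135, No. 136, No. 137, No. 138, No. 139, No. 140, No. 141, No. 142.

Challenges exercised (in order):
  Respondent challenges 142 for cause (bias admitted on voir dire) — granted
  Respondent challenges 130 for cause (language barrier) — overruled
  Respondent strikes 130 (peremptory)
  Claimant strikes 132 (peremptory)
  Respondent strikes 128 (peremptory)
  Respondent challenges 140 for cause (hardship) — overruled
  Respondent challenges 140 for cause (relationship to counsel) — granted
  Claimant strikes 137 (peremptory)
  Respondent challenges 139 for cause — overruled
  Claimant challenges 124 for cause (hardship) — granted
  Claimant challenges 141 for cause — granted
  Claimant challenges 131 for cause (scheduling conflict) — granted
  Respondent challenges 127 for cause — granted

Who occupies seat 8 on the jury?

Removed: #124, #127, #128, #130, #131, #132, #137, #140, #141, #142. (#139 stays — for-cause denied.)
Seating in order: seats 1–8 → #123, #125, #126, #129, #133, #134, #135, #136; alternates → #138.
So seat 8 is #136.

136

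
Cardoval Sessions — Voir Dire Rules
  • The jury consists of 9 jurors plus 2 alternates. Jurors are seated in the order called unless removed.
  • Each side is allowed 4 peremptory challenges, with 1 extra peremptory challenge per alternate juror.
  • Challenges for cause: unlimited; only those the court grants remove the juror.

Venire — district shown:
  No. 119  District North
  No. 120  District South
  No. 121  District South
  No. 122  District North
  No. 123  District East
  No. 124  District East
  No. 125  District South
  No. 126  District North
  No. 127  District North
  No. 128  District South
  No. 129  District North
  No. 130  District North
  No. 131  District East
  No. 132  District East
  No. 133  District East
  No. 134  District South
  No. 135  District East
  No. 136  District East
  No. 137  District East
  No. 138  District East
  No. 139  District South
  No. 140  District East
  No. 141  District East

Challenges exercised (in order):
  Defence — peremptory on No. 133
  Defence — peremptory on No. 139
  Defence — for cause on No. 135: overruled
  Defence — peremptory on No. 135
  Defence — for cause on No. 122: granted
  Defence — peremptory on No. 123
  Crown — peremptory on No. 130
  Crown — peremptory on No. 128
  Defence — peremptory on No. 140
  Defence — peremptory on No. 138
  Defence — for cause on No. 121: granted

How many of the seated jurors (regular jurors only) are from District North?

4

Removed: #121, #122, #123, #128, #130, #133, #135, #138, #139, #140.
Seated jurors 1–9: #119, #120, #124, #125, #126, #127, #129, #131, #132 (alternates #134, #136 not counted).
Of those, in District North: #119, #126, #127, #129 → 4.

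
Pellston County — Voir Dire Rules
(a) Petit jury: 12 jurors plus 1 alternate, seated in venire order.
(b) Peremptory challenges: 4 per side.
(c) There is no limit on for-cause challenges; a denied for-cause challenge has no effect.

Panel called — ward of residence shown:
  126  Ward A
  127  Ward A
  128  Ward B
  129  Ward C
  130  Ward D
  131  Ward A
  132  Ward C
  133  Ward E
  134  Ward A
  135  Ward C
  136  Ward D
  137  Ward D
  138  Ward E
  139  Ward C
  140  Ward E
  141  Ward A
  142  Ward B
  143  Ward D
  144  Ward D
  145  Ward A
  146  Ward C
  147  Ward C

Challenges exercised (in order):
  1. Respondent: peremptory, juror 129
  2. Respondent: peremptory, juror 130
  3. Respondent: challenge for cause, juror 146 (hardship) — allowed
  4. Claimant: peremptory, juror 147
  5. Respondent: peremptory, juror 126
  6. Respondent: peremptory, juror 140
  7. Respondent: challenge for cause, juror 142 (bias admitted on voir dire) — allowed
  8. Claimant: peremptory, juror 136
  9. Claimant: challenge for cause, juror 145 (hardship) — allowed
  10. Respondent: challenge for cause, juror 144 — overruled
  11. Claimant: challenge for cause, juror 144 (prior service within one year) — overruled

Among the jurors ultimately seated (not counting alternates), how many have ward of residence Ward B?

Removed: #126, #129, #130, #136, #140, #142, #145, #146, #147.
Seated jurors 1–12: #127, #128, #131, #132, #133, #134, #135, #137, #138, #139, #141, #143 (alternates #144 not counted).
Of those, in Ward B: #128 → 1.

1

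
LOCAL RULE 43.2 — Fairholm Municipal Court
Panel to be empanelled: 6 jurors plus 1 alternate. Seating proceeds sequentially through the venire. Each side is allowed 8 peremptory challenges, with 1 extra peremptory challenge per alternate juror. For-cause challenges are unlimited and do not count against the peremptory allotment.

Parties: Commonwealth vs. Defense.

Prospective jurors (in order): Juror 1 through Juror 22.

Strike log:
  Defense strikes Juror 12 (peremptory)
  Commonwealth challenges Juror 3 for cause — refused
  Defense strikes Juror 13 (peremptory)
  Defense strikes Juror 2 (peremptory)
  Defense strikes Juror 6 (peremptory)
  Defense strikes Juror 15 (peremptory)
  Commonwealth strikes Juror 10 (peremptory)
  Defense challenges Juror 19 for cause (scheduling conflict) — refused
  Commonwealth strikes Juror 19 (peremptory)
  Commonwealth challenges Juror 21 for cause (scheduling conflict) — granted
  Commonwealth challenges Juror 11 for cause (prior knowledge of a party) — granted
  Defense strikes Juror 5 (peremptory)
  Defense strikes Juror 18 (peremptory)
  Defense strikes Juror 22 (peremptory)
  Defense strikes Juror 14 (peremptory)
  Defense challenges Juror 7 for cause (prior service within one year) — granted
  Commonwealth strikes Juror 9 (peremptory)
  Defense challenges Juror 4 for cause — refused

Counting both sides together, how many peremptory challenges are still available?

6

Commonwealth allotment: 8 base + 1 × 1 alternate = 9. Defense allotment: 8 base + 1 × 1 alternate = 9.
Commonwealth peremptories used: #10, #19, #9 — 3 (for-cause on #3, #21, #11 don't count).
Defense peremptories used: #12, #13, #2, #6, #15, #5, #18, #22, #14 — 9 (for-cause on #19, #7, #4 don't count).
Remaining: (9 − 3) + (9 − 9) = 6.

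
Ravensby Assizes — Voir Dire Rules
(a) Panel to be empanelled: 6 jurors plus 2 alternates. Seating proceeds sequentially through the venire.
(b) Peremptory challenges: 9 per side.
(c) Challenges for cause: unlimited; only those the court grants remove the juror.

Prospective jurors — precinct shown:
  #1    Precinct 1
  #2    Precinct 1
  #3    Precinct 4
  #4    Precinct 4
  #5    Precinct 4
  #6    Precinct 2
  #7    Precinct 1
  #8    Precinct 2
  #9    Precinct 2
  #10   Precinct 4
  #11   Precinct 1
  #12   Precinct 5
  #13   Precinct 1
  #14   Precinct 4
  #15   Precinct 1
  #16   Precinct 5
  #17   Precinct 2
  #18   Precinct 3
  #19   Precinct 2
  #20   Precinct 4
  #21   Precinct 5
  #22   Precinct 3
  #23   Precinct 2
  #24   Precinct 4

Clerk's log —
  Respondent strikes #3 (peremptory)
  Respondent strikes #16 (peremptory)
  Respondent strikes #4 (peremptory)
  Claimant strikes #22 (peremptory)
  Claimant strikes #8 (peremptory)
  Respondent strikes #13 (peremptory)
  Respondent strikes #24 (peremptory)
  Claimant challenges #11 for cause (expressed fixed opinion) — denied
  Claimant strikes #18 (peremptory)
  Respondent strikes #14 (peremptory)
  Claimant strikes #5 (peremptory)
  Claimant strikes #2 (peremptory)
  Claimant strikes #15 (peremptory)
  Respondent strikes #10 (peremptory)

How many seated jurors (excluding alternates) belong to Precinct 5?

1

Removed: #2, #3, #4, #5, #8, #10, #13, #14, #15, #16, #18, #22, #24.
Seated jurors 1–6: #1, #6, #7, #9, #11, #12 (alternates #17, #19 not counted).
Of those, in Precinct 5: #12 → 1.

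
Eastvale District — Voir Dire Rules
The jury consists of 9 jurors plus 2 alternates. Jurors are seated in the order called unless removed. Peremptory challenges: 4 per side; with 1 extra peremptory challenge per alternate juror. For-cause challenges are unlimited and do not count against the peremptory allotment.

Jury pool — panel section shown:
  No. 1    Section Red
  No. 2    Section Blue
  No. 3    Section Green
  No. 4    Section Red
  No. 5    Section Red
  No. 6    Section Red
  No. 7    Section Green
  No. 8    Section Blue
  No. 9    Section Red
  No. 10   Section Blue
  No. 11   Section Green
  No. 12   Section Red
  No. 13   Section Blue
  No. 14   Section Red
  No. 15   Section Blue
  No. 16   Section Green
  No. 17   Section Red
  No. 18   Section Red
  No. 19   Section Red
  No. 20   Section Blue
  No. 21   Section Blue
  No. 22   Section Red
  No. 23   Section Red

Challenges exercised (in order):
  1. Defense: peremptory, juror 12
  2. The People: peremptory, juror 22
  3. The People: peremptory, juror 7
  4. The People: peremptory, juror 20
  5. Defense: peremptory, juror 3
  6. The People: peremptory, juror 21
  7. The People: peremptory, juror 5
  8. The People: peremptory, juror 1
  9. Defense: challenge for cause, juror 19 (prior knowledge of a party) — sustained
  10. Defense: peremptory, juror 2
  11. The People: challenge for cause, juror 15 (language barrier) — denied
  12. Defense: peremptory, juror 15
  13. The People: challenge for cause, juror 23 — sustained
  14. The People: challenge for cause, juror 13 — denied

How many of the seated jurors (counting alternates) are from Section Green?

Removed: #1, #2, #3, #5, #7, #12, #15, #19, #20, #21, #22, #23.
Seated (11 incl. alternates): #4, #6, #8, #9, #10, #11, #13, #14, #16, #17, #18.
Of those, in Section Green: #11, #16 → 2.

2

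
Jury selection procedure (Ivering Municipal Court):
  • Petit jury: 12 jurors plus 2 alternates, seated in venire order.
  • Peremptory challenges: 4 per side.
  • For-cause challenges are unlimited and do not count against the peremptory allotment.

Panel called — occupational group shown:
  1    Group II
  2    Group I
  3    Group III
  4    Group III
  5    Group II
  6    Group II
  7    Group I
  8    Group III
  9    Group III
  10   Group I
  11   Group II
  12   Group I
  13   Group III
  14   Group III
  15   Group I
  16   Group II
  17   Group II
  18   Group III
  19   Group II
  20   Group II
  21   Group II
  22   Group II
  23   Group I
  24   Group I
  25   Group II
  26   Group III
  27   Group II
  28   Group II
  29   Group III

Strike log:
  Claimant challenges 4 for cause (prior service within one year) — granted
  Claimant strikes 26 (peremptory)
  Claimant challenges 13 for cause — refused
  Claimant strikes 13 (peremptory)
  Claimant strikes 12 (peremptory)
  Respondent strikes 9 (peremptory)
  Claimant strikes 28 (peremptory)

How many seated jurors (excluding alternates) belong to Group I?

Removed: #4, #9, #12, #13, #26, #28.
Seated jurors 1–12: #1, #2, #3, #5, #6, #7, #8, #10, #11, #14, #15, #16 (alternates #17, #18 not counted).
Of those, in Group I: #2, #7, #10, #15 → 4.

4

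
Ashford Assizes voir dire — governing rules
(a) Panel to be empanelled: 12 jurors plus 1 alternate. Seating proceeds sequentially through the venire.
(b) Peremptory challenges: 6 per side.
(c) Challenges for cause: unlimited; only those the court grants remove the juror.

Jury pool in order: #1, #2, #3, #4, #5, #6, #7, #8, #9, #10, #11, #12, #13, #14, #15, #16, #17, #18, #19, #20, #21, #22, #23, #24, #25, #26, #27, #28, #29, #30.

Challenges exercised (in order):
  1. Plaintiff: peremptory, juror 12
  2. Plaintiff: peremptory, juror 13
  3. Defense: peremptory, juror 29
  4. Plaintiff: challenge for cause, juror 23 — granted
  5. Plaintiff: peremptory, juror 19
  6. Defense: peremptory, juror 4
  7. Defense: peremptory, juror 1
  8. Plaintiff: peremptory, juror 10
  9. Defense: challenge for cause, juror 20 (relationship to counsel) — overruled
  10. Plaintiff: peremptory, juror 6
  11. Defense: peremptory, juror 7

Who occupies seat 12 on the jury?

20

Removed: #1, #4, #6, #7, #10, #12, #13, #19, #23, #29. (#20 stays — for-cause denied.)
Seating in order: seats 1–12 → #2, #3, #5, #8, #9, #11, #14, #15, #16, #17, #18, #20; alternates → #21.
So seat 12 is #20.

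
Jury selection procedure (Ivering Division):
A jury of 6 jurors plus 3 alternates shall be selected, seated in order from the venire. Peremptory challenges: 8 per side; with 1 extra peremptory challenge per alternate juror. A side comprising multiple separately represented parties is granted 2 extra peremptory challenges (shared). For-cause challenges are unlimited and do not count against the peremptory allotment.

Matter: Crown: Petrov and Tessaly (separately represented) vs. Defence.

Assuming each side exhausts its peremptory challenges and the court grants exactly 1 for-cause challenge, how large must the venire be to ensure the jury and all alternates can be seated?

34

Seats to fill: 6 + 3 alternates = 9.
Peremptories — Crown: 8 + 1×3 + 2 = 13; Defence: 8 + 1×3 = 11; total 24.
For-cause removals: 1.
Minimum venire: 9 + 24 + 1 = 34.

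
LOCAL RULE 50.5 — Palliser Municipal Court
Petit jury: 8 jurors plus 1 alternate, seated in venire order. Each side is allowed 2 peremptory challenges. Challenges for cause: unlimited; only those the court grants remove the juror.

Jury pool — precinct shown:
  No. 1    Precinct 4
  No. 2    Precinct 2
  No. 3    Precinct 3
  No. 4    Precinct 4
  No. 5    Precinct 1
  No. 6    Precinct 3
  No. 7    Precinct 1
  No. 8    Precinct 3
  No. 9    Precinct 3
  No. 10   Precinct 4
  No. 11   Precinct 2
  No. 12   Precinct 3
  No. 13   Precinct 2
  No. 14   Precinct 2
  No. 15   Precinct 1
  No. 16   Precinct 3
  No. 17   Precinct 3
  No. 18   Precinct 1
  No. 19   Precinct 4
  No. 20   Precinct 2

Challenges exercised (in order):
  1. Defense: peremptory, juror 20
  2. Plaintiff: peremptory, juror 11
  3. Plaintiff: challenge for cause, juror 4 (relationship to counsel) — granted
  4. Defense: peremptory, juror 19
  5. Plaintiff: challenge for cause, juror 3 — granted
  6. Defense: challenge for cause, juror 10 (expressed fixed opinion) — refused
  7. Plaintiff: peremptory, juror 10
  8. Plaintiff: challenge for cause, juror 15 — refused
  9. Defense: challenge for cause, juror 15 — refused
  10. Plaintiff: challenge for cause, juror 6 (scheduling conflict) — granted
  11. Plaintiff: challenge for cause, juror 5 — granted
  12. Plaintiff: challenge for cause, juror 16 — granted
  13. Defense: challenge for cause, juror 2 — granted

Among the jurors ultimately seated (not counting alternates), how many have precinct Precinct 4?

Removed: #2, #3, #4, #5, #6, #10, #11, #16, #19, #20.
Seated jurors 1–8: #1, #7, #8, #9, #12, #13, #14, #15 (alternates #17 not counted).
Of those, in Precinct 4: #1 → 1.

1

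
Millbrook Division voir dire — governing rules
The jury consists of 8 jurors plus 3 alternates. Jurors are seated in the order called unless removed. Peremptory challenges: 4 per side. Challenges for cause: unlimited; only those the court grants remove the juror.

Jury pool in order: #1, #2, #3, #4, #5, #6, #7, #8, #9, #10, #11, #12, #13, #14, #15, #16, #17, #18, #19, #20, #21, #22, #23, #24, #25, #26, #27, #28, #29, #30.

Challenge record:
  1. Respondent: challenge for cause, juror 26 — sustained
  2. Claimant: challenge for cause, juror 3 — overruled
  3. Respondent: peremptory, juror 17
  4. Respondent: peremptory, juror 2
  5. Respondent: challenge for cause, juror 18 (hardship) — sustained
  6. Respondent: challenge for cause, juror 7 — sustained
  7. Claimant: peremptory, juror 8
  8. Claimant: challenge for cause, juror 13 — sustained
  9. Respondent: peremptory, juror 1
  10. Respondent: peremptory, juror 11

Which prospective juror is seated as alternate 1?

Removed: #1, #2, #7, #8, #11, #13, #17, #18, #26. (#3 stays — for-cause denied.)
Seating in order: seats 1–8 → #3, #4, #5, #6, #9, #10, #12, #14; alternates → #15, #16, #19.
So alternate 1 is #15.

15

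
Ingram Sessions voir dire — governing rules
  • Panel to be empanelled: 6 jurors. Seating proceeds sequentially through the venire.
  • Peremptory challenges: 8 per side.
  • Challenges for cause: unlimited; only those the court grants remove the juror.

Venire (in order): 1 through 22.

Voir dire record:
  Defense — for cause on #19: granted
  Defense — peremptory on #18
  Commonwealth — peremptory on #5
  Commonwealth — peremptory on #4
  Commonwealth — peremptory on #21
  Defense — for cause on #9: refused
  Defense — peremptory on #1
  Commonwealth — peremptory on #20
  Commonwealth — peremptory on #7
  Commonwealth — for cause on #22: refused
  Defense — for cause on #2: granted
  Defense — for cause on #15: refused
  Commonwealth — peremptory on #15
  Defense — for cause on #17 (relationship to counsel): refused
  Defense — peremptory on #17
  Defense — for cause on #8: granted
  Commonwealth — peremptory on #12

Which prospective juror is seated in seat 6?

Removed: #1, #2, #4, #5, #7, #8, #12, #15, #17, #18, #19, #20, #21. (#9, #22 stay — for-cause denied.)
Filling seats in venire order through position 6: #3, #6, #9, #10, #11, #13.
So seat 6 is #13.

13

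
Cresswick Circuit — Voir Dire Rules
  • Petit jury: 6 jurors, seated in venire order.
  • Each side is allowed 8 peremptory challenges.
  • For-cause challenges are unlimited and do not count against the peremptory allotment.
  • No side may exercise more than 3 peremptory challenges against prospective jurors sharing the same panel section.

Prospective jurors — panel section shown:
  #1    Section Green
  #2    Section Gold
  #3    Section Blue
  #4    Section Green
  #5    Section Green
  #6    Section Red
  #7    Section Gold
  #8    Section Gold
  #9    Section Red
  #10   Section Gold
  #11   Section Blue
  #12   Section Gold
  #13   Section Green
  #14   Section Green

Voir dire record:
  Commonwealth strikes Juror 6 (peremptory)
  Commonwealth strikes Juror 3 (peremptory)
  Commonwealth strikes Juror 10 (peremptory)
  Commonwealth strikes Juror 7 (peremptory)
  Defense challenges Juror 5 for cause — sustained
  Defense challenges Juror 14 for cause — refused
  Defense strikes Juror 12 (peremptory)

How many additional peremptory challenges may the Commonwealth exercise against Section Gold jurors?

1

Commonwealth peremptories so far: #6, #3, #10, #7 — 4 of 8 used, 4 left overall.
Against Section Gold: #10, #7 — 2 used; per-section cap 3 leaves 1.
Binding limit: min(4, 1) = 1.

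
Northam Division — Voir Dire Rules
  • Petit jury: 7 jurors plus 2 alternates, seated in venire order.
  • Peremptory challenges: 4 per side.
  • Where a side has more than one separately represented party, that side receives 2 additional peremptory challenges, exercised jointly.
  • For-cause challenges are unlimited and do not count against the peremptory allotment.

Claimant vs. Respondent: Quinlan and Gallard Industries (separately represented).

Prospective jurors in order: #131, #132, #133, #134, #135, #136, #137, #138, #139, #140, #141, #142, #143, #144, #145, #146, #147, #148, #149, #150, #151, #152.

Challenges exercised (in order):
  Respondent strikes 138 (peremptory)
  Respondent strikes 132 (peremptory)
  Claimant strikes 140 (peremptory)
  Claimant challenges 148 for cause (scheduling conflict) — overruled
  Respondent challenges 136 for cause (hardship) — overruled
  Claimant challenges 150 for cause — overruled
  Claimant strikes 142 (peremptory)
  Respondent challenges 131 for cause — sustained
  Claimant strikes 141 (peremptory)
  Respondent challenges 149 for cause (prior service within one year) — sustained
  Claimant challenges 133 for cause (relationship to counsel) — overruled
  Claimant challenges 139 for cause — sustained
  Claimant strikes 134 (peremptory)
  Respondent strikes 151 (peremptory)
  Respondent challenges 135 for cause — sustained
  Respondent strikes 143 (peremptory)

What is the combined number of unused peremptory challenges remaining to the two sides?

Claimant allotment: 4. Respondent allotment: 4 base + 2 multi-party = 6.
Claimant peremptories used: #140, #142, #141, #134 — 4 (for-cause on #148, #150, #133, #139 don't count).
Respondent peremptories used: #138, #132, #151, #143 — 4 (for-cause on #136, #131, #149, #135 don't count).
Remaining: (4 − 4) + (6 − 4) = 2.

2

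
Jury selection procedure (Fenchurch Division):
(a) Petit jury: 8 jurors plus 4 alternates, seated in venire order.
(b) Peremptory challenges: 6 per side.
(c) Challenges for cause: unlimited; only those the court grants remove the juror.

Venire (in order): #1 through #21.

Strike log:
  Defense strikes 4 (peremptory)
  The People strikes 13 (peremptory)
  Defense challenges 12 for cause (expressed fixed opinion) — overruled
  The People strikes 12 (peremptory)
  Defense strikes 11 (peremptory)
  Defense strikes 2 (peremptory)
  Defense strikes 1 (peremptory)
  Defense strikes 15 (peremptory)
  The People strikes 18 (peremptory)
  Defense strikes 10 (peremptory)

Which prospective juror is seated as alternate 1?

Removed: #1, #2, #4, #10, #11, #12, #13, #15, #18.
Filling seats in venire order through position 9: #3, #5, #6, #7, #8, #9, #14, #16, #17.
So alternate 1 is #17.

17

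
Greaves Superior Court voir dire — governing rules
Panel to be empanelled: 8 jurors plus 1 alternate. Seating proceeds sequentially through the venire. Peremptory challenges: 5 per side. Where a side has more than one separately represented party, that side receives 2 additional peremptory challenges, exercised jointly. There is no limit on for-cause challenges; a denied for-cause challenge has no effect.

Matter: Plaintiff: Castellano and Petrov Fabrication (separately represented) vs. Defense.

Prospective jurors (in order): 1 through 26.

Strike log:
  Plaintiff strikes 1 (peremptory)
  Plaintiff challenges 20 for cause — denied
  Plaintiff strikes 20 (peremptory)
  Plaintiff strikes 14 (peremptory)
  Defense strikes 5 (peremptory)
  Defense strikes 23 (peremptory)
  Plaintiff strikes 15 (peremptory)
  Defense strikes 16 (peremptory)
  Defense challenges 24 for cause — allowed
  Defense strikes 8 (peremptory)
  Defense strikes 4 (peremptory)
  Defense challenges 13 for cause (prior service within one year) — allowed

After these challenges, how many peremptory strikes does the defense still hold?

0

Defense allotment: 5.
Defense peremptories used: #5, #23, #16, #8, #4 — 5 (for-cause on #24, #13 don't count).
Remaining: 5 − 5 = 0.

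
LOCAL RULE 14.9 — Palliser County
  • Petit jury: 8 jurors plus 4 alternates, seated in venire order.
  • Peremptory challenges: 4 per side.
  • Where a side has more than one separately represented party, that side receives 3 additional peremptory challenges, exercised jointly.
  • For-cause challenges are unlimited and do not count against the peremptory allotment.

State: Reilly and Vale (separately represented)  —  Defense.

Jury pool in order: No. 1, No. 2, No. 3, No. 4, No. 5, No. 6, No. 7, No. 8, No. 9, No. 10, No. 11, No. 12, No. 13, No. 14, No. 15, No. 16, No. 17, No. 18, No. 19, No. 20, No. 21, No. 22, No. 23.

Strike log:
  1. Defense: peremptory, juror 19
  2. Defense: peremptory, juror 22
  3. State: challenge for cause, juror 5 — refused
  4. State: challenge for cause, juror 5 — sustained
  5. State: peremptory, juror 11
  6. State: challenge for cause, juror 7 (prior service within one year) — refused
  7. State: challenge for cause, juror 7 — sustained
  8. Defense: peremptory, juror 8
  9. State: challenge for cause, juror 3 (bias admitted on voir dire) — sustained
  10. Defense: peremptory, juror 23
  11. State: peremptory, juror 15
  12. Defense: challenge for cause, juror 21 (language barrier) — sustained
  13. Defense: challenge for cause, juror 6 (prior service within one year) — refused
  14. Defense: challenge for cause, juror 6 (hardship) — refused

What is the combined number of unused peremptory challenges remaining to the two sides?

State allotment: 4 base + 3 multi-party = 7. Defense allotment: 4.
State peremptories used: #11, #15 — 2 (for-cause on #5, #5, #7, #7, #3 don't count).
Defense peremptories used: #19, #22, #8, #23 — 4 (for-cause on #21, #6, #6 don't count).
Remaining: (7 − 2) + (4 − 4) = 5.

5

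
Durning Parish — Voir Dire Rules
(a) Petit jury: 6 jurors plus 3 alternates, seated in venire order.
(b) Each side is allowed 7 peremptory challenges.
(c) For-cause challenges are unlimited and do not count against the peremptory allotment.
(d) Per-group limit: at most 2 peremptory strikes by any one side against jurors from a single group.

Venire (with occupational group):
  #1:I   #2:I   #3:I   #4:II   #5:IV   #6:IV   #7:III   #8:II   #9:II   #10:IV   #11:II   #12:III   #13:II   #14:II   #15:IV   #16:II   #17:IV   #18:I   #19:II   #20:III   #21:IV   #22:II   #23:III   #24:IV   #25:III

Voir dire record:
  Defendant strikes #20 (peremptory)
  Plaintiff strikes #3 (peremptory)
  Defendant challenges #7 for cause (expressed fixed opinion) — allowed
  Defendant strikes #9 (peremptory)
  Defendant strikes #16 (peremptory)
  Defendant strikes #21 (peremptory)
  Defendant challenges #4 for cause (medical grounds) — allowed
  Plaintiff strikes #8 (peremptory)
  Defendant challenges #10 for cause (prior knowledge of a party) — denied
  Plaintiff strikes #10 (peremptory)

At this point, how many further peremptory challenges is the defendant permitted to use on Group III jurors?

1

Defendant peremptories so far: #20, #9, #16, #21 — 4 of 7 used, 3 left overall.
Against Group III: #20 — 1 used; per-group cap 2 leaves 1.
Binding limit: min(3, 1) = 1.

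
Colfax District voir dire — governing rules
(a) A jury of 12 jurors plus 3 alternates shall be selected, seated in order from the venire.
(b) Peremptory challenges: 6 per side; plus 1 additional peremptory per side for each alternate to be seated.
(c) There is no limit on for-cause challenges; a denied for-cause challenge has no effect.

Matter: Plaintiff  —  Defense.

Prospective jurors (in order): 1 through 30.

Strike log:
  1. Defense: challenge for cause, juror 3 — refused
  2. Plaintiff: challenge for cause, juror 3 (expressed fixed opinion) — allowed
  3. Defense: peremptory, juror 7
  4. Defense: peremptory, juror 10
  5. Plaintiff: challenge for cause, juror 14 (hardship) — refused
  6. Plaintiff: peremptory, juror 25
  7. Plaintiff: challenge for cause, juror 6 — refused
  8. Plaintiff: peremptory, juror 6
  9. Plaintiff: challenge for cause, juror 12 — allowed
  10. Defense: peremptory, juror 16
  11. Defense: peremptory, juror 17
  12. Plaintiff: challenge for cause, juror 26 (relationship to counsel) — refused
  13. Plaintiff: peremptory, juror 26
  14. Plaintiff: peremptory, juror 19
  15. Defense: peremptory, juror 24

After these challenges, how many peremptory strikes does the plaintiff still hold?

5

Plaintiff allotment: 6 base + 1 × 3 alternates = 9.
Plaintiff peremptories used: #25, #6, #26, #19 — 4 (for-cause on #3, #14, #6, #12, #26 don't count).
Remaining: 9 − 4 = 5.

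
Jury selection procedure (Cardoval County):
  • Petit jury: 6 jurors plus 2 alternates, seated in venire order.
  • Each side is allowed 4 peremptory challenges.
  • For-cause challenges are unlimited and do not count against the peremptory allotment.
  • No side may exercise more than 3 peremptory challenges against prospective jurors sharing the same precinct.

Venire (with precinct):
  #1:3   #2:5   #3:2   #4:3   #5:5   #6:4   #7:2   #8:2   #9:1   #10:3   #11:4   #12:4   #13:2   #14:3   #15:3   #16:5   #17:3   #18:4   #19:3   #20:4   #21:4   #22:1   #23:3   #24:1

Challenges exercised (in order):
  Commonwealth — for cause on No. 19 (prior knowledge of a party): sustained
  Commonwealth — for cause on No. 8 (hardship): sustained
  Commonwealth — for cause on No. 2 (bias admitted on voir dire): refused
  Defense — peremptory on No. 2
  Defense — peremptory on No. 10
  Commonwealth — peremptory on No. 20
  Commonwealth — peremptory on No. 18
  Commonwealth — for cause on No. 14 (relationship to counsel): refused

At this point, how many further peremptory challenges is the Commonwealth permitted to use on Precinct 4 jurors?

Commonwealth peremptories so far: #20, #18 — 2 of 4 used, 2 left overall.
Against Precinct 4: #20, #18 — 2 used; per-precinct cap 3 leaves 1.
Binding limit: min(2, 1) = 1.

1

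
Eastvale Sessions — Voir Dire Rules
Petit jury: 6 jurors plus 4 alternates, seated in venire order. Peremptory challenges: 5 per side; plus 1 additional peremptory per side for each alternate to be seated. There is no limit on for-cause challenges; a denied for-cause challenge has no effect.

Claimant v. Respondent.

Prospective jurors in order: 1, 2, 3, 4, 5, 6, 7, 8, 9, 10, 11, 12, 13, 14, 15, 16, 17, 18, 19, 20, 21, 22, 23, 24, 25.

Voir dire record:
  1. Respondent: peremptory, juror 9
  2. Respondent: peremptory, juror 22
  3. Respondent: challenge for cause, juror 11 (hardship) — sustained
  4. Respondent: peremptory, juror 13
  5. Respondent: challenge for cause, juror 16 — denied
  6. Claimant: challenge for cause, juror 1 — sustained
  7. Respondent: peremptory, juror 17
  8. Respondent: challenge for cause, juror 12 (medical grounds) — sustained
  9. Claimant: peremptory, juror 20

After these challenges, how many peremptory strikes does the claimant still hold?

Claimant allotment: 5 base + 1 × 4 alternates = 9.
Claimant peremptories used: #20 — 1 (the for-cause on #1 doesn't count).
Remaining: 9 − 1 = 8.

8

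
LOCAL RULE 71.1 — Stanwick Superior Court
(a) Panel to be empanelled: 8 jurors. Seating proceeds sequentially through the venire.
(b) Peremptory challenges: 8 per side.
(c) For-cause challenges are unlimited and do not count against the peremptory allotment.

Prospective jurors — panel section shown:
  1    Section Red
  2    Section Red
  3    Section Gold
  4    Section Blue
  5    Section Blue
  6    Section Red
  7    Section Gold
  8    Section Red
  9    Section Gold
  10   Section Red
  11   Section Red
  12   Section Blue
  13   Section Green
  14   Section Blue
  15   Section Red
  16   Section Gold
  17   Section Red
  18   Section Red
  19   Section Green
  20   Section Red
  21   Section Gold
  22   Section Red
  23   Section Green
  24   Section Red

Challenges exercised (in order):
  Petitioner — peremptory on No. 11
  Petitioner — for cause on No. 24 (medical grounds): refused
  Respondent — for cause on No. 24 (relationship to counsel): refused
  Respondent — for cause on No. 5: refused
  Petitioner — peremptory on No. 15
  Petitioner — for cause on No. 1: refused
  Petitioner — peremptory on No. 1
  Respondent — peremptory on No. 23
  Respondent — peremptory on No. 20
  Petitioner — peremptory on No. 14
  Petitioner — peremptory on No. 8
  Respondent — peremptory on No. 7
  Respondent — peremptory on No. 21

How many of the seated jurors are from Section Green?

Removed: #1, #7, #8, #11, #14, #15, #20, #21, #23.
Seated jurors 1–8: #2, #3, #4, #5, #6, #9, #10, #12.
None of those are in Section Green → 0.

0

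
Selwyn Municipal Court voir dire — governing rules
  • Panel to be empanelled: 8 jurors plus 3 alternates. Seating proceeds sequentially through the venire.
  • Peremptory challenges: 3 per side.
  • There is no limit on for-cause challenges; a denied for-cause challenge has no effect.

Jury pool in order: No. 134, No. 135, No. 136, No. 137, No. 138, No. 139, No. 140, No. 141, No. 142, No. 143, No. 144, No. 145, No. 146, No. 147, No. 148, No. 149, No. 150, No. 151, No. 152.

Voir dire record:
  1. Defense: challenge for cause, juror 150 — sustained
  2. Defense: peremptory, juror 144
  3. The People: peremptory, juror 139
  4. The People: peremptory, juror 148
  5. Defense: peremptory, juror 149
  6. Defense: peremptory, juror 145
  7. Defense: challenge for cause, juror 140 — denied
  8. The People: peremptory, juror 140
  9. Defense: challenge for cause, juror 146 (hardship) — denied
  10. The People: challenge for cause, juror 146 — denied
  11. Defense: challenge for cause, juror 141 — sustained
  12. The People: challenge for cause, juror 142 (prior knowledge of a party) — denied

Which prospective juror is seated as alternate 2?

151

Removed: #139, #140, #141, #144, #145, #148, #149, #150. (#142, #146 stay — for-cause denied.)
Filling seats in venire order through position 10: #134, #135, #136, #137, #138, #142, #143, #146, #147, #151.
So alternate 2 is #151.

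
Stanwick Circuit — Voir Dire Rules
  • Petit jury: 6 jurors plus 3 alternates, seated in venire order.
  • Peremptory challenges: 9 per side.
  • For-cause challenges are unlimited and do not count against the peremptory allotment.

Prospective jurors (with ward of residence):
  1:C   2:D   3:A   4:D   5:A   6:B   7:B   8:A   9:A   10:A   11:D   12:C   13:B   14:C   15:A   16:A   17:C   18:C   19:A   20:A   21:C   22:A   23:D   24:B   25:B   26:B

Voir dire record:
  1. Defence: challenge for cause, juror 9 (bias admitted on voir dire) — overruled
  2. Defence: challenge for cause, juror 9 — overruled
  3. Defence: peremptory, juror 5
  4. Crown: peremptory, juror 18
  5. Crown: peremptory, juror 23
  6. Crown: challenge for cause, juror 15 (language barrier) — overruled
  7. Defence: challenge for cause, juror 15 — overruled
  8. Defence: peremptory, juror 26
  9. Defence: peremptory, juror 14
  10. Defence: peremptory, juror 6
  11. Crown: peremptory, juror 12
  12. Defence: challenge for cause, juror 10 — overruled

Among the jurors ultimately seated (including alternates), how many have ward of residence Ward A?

4

Removed: #5, #6, #12, #14, #18, #23, #26.
Seated (9 incl. alternates): #1, #2, #3, #4, #7, #8, #9, #10, #11.
Of those, in Ward A: #3, #8, #9, #10 → 4.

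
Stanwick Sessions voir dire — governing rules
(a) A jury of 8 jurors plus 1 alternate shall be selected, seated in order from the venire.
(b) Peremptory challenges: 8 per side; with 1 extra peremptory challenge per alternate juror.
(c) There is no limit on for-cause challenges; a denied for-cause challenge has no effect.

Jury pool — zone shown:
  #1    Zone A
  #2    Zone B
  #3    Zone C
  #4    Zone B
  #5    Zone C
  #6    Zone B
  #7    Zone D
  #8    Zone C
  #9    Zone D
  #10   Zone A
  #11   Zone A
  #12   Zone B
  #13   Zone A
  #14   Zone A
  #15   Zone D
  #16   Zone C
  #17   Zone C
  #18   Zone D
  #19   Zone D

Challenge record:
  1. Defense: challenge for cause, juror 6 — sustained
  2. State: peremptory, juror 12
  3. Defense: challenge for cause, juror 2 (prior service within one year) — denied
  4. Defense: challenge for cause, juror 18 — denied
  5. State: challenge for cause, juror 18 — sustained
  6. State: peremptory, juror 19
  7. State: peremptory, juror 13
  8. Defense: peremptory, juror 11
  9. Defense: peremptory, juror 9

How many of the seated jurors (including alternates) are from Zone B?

2

Removed: #6, #9, #11, #12, #13, #18, #19.
Seated (9 incl. alternates): #1, #2, #3, #4, #5, #7, #8, #10, #14.
Of those, in Zone B: #2, #4 → 2.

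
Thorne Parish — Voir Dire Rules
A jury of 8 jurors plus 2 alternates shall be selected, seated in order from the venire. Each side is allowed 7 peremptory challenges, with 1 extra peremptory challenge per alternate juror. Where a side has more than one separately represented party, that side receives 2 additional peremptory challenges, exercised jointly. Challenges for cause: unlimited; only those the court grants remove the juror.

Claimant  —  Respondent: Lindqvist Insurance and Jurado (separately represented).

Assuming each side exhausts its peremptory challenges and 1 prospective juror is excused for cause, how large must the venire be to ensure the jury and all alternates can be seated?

Seats to fill: 8 + 2 alternates = 10.
Peremptories — Claimant: 7 + 1×2 = 9; Respondent: 7 + 1×2 + 2 = 11; total 20.
For-cause removals: 1.
Minimum venire: 10 + 20 + 1 = 31.

31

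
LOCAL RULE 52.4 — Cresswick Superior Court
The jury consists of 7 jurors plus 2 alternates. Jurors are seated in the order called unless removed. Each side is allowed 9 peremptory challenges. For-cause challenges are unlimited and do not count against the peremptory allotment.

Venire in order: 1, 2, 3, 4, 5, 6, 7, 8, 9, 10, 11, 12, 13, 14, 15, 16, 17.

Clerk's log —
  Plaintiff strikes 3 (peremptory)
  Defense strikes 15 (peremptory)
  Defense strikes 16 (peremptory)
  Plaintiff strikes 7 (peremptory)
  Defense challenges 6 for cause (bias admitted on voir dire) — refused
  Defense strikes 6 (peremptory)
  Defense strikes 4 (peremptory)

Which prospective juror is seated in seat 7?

11

Removed: #3, #4, #6, #7, #15, #16.
Filling seats in venire order through position 7: #1, #2, #5, #8, #9, #10, #11.
So seat 7 is #11.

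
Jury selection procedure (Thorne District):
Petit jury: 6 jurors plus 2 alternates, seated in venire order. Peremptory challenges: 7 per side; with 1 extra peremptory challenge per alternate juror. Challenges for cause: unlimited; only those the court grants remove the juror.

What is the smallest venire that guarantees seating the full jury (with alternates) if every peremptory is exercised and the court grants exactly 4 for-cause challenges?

30

Seats to fill: 6 + 2 alternates = 8.
Peremptories: 7 + 1×2 = 9 per side × 2 sides = 18.
For-cause removals: 4.
Minimum venire: 8 + 18 + 4 = 30.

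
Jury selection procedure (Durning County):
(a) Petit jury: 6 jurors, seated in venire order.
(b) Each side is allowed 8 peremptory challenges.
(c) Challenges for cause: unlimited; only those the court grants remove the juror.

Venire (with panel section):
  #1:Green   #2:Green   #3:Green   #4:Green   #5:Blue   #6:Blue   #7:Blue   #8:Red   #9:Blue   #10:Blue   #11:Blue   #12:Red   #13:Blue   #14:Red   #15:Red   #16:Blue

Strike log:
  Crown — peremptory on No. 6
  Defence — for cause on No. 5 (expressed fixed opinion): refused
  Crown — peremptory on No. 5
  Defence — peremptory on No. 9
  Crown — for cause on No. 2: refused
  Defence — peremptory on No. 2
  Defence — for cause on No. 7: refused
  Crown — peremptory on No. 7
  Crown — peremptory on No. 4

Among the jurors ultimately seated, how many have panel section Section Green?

Removed: #2, #4, #5, #6, #7, #9.
Seated jurors 1–6: #1, #3, #8, #10, #11, #12.
Of those, in Section Green: #1, #3 → 2.

2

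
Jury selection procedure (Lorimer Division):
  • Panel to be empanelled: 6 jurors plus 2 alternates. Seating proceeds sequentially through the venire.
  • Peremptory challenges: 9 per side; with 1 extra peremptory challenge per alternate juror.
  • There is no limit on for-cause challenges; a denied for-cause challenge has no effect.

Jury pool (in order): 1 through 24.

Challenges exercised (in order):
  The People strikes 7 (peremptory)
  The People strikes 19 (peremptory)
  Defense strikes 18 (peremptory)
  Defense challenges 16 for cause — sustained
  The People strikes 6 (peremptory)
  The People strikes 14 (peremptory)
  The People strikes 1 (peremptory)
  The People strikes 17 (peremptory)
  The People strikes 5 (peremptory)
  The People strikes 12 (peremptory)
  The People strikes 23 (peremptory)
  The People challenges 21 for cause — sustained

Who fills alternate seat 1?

11

Removed: #1, #5, #6, #7, #12, #14, #16, #17, #18, #19, #21, #23.
Filling seats in venire order through position 7: #2, #3, #4, #8, #9, #10, #11.
So alternate 1 is #11.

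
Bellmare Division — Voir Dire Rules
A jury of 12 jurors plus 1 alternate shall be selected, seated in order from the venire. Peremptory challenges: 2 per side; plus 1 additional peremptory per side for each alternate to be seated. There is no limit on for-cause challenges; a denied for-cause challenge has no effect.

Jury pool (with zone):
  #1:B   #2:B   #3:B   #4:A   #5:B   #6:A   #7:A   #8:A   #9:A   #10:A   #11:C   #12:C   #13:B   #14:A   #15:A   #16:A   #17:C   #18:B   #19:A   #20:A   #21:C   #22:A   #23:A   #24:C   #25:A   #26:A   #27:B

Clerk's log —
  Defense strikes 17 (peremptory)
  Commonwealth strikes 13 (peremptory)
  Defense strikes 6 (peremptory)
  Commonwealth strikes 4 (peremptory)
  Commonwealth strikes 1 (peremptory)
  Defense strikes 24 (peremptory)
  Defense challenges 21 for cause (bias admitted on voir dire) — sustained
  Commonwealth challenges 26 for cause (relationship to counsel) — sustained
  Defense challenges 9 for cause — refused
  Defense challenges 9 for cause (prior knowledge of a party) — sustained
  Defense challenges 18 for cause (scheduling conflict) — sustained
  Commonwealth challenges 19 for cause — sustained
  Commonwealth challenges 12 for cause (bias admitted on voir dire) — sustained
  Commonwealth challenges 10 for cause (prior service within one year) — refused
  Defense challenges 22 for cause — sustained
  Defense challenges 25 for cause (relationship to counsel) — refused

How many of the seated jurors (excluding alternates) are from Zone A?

Removed: #1, #4, #6, #9, #12, #13, #17, #18, #19, #21, #22, #24, #26.
Seated jurors 1–12: #2, #3, #5, #7, #8, #10, #11, #14, #15, #16, #20, #23 (alternates #25 not counted).
Of those, in Zone A: #7, #8, #10, #14, #15, #16, #20, #23 → 8.

8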